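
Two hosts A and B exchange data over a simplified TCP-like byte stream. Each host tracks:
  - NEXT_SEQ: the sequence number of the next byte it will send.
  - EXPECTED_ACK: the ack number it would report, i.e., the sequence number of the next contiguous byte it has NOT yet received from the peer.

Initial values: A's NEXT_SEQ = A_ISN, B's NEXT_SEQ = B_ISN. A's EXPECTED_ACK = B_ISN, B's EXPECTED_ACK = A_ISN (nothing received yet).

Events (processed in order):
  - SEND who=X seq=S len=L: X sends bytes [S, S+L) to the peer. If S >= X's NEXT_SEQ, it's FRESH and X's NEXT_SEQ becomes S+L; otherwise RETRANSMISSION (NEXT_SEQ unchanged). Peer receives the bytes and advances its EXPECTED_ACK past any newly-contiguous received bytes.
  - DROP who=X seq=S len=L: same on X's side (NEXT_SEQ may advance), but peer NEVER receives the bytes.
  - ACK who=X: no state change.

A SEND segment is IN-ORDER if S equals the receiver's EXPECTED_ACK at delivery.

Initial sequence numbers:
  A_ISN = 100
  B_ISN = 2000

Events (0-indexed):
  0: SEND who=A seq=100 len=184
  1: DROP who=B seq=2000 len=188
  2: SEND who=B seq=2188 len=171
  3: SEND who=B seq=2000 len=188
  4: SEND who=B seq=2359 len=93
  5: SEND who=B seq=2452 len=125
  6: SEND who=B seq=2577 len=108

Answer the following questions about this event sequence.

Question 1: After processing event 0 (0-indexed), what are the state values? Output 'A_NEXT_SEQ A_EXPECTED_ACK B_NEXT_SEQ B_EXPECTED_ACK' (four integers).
After event 0: A_seq=284 A_ack=2000 B_seq=2000 B_ack=284

284 2000 2000 284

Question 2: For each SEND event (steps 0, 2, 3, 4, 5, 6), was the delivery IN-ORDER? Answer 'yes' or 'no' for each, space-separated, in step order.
Answer: yes no yes yes yes yes

Derivation:
Step 0: SEND seq=100 -> in-order
Step 2: SEND seq=2188 -> out-of-order
Step 3: SEND seq=2000 -> in-order
Step 4: SEND seq=2359 -> in-order
Step 5: SEND seq=2452 -> in-order
Step 6: SEND seq=2577 -> in-order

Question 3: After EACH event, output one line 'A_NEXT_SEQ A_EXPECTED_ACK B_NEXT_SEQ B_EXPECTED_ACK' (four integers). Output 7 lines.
284 2000 2000 284
284 2000 2188 284
284 2000 2359 284
284 2359 2359 284
284 2452 2452 284
284 2577 2577 284
284 2685 2685 284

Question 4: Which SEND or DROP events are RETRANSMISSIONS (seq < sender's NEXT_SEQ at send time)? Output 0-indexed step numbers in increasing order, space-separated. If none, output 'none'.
Step 0: SEND seq=100 -> fresh
Step 1: DROP seq=2000 -> fresh
Step 2: SEND seq=2188 -> fresh
Step 3: SEND seq=2000 -> retransmit
Step 4: SEND seq=2359 -> fresh
Step 5: SEND seq=2452 -> fresh
Step 6: SEND seq=2577 -> fresh

Answer: 3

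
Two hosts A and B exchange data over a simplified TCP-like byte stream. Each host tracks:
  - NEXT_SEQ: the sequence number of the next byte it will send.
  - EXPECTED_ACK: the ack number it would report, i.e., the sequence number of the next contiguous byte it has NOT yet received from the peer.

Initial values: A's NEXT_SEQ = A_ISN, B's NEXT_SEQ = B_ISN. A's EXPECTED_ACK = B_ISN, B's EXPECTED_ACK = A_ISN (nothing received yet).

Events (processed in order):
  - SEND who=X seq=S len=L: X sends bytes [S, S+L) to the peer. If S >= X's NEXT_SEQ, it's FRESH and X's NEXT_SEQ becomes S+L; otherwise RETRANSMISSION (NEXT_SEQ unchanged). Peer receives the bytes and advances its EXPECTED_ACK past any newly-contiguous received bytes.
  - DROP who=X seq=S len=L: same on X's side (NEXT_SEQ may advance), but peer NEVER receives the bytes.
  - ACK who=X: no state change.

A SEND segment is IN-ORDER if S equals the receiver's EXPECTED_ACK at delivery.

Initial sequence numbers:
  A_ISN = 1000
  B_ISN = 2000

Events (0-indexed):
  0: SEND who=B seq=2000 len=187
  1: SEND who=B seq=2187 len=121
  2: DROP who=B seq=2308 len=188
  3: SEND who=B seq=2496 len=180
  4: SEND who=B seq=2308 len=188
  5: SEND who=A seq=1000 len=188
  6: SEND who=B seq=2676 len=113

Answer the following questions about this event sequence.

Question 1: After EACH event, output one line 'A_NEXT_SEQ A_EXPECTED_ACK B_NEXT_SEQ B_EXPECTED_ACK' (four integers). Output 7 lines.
1000 2187 2187 1000
1000 2308 2308 1000
1000 2308 2496 1000
1000 2308 2676 1000
1000 2676 2676 1000
1188 2676 2676 1188
1188 2789 2789 1188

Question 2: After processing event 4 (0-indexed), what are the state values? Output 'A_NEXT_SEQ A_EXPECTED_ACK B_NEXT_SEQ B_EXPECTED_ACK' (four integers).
After event 0: A_seq=1000 A_ack=2187 B_seq=2187 B_ack=1000
After event 1: A_seq=1000 A_ack=2308 B_seq=2308 B_ack=1000
After event 2: A_seq=1000 A_ack=2308 B_seq=2496 B_ack=1000
After event 3: A_seq=1000 A_ack=2308 B_seq=2676 B_ack=1000
After event 4: A_seq=1000 A_ack=2676 B_seq=2676 B_ack=1000

1000 2676 2676 1000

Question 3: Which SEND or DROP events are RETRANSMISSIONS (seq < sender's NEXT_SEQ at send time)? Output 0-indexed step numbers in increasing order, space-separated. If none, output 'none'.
Answer: 4

Derivation:
Step 0: SEND seq=2000 -> fresh
Step 1: SEND seq=2187 -> fresh
Step 2: DROP seq=2308 -> fresh
Step 3: SEND seq=2496 -> fresh
Step 4: SEND seq=2308 -> retransmit
Step 5: SEND seq=1000 -> fresh
Step 6: SEND seq=2676 -> fresh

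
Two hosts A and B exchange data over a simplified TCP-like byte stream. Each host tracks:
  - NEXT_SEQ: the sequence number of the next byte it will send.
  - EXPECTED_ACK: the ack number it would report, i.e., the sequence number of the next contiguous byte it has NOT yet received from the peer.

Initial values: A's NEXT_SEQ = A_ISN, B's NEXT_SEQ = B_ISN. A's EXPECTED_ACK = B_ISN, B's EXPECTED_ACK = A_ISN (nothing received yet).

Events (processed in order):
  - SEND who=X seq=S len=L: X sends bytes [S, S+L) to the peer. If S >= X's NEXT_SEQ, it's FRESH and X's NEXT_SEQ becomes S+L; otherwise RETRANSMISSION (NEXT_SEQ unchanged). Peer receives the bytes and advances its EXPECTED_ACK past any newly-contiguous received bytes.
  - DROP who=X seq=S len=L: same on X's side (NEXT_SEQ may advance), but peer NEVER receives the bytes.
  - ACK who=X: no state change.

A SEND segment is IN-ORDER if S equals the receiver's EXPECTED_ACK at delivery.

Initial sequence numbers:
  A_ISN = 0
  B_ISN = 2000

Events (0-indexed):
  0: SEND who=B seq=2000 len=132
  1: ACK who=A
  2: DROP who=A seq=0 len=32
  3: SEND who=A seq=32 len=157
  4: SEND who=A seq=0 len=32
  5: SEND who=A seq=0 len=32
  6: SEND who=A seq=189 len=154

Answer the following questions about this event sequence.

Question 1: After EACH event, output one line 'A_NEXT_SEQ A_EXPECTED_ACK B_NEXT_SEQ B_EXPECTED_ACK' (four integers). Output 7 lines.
0 2132 2132 0
0 2132 2132 0
32 2132 2132 0
189 2132 2132 0
189 2132 2132 189
189 2132 2132 189
343 2132 2132 343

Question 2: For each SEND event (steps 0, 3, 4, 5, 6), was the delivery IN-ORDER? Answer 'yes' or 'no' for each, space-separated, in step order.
Step 0: SEND seq=2000 -> in-order
Step 3: SEND seq=32 -> out-of-order
Step 4: SEND seq=0 -> in-order
Step 5: SEND seq=0 -> out-of-order
Step 6: SEND seq=189 -> in-order

Answer: yes no yes no yes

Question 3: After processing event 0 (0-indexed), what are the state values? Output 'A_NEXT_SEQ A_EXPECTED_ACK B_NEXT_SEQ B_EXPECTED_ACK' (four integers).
After event 0: A_seq=0 A_ack=2132 B_seq=2132 B_ack=0

0 2132 2132 0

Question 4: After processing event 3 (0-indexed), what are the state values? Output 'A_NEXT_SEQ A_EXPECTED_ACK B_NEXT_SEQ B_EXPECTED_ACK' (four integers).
After event 0: A_seq=0 A_ack=2132 B_seq=2132 B_ack=0
After event 1: A_seq=0 A_ack=2132 B_seq=2132 B_ack=0
After event 2: A_seq=32 A_ack=2132 B_seq=2132 B_ack=0
After event 3: A_seq=189 A_ack=2132 B_seq=2132 B_ack=0

189 2132 2132 0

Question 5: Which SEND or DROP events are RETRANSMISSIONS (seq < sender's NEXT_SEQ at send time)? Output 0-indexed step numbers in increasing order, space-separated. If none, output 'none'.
Answer: 4 5

Derivation:
Step 0: SEND seq=2000 -> fresh
Step 2: DROP seq=0 -> fresh
Step 3: SEND seq=32 -> fresh
Step 4: SEND seq=0 -> retransmit
Step 5: SEND seq=0 -> retransmit
Step 6: SEND seq=189 -> fresh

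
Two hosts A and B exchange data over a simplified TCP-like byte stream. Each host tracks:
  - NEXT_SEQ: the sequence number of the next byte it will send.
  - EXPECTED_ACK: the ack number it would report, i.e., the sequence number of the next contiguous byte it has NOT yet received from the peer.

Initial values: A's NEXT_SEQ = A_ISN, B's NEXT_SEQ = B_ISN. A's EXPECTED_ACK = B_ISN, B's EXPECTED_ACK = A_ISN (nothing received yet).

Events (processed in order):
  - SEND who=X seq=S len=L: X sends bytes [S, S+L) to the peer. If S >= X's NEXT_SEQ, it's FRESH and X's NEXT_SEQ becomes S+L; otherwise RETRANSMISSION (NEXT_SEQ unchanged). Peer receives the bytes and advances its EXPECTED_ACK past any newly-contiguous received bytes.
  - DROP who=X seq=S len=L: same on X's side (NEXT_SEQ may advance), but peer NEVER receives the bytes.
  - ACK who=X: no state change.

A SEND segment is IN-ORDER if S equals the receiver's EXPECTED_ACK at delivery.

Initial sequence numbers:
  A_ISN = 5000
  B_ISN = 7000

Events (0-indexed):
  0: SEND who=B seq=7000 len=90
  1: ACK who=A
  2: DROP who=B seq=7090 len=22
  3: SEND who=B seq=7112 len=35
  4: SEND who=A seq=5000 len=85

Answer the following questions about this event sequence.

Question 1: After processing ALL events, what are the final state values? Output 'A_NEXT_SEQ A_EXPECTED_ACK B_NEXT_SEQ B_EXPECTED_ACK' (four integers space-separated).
Answer: 5085 7090 7147 5085

Derivation:
After event 0: A_seq=5000 A_ack=7090 B_seq=7090 B_ack=5000
After event 1: A_seq=5000 A_ack=7090 B_seq=7090 B_ack=5000
After event 2: A_seq=5000 A_ack=7090 B_seq=7112 B_ack=5000
After event 3: A_seq=5000 A_ack=7090 B_seq=7147 B_ack=5000
After event 4: A_seq=5085 A_ack=7090 B_seq=7147 B_ack=5085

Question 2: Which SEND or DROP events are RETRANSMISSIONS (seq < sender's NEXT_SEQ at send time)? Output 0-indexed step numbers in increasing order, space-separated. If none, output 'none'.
Step 0: SEND seq=7000 -> fresh
Step 2: DROP seq=7090 -> fresh
Step 3: SEND seq=7112 -> fresh
Step 4: SEND seq=5000 -> fresh

Answer: none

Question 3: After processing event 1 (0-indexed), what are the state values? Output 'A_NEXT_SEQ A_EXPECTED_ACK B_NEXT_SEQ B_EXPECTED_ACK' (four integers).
After event 0: A_seq=5000 A_ack=7090 B_seq=7090 B_ack=5000
After event 1: A_seq=5000 A_ack=7090 B_seq=7090 B_ack=5000

5000 7090 7090 5000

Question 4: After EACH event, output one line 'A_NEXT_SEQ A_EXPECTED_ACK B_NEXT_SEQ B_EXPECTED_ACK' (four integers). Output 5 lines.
5000 7090 7090 5000
5000 7090 7090 5000
5000 7090 7112 5000
5000 7090 7147 5000
5085 7090 7147 5085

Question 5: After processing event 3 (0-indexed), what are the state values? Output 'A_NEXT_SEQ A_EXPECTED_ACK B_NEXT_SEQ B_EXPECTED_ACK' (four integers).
After event 0: A_seq=5000 A_ack=7090 B_seq=7090 B_ack=5000
After event 1: A_seq=5000 A_ack=7090 B_seq=7090 B_ack=5000
After event 2: A_seq=5000 A_ack=7090 B_seq=7112 B_ack=5000
After event 3: A_seq=5000 A_ack=7090 B_seq=7147 B_ack=5000

5000 7090 7147 5000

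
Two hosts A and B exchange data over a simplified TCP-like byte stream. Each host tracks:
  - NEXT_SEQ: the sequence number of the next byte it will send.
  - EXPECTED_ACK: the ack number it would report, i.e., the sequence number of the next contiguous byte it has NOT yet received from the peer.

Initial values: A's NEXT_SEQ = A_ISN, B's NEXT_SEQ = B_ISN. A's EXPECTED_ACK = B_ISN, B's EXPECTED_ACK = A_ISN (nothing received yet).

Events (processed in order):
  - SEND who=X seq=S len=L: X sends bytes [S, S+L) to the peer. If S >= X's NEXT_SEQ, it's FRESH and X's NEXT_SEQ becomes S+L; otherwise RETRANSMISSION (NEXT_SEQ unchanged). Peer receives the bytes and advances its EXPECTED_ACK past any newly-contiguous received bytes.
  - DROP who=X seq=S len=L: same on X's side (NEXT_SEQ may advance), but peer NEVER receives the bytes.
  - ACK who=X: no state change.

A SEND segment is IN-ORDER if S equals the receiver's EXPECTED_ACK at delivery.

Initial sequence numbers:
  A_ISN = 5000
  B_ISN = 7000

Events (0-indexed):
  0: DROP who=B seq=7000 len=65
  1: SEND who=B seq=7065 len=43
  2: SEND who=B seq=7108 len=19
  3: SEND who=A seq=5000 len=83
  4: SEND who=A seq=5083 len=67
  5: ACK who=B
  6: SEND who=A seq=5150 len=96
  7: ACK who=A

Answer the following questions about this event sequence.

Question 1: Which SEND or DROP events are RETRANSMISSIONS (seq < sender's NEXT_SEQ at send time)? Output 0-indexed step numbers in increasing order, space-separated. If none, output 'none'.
Answer: none

Derivation:
Step 0: DROP seq=7000 -> fresh
Step 1: SEND seq=7065 -> fresh
Step 2: SEND seq=7108 -> fresh
Step 3: SEND seq=5000 -> fresh
Step 4: SEND seq=5083 -> fresh
Step 6: SEND seq=5150 -> fresh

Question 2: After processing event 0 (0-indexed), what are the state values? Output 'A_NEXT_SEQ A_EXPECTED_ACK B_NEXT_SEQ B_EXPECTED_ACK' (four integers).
After event 0: A_seq=5000 A_ack=7000 B_seq=7065 B_ack=5000

5000 7000 7065 5000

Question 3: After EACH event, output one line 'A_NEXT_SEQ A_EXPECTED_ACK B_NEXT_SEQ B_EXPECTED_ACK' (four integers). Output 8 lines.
5000 7000 7065 5000
5000 7000 7108 5000
5000 7000 7127 5000
5083 7000 7127 5083
5150 7000 7127 5150
5150 7000 7127 5150
5246 7000 7127 5246
5246 7000 7127 5246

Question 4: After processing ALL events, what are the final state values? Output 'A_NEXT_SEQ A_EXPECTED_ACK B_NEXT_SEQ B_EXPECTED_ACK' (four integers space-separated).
Answer: 5246 7000 7127 5246

Derivation:
After event 0: A_seq=5000 A_ack=7000 B_seq=7065 B_ack=5000
After event 1: A_seq=5000 A_ack=7000 B_seq=7108 B_ack=5000
After event 2: A_seq=5000 A_ack=7000 B_seq=7127 B_ack=5000
After event 3: A_seq=5083 A_ack=7000 B_seq=7127 B_ack=5083
After event 4: A_seq=5150 A_ack=7000 B_seq=7127 B_ack=5150
After event 5: A_seq=5150 A_ack=7000 B_seq=7127 B_ack=5150
After event 6: A_seq=5246 A_ack=7000 B_seq=7127 B_ack=5246
After event 7: A_seq=5246 A_ack=7000 B_seq=7127 B_ack=5246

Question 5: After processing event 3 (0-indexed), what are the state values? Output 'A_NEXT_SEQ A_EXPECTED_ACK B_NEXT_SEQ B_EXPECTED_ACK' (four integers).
After event 0: A_seq=5000 A_ack=7000 B_seq=7065 B_ack=5000
After event 1: A_seq=5000 A_ack=7000 B_seq=7108 B_ack=5000
After event 2: A_seq=5000 A_ack=7000 B_seq=7127 B_ack=5000
After event 3: A_seq=5083 A_ack=7000 B_seq=7127 B_ack=5083

5083 7000 7127 5083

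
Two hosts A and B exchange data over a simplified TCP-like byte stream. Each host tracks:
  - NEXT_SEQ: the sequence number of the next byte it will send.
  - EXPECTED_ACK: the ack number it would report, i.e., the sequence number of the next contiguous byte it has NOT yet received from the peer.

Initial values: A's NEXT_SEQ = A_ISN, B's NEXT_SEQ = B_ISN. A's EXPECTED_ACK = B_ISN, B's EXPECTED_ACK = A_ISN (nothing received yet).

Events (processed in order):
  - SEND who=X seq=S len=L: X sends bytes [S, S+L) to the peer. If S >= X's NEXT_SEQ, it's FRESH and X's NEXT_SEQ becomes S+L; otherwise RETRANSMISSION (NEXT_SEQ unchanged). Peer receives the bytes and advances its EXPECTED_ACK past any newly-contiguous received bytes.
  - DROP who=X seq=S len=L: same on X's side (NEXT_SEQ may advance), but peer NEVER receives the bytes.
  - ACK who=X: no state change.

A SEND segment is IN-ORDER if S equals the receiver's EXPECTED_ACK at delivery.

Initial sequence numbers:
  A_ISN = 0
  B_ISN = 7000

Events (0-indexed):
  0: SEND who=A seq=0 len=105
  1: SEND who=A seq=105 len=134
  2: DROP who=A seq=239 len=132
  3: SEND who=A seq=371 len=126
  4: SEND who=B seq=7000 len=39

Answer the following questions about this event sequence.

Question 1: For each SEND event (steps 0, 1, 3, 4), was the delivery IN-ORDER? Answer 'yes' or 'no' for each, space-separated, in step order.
Answer: yes yes no yes

Derivation:
Step 0: SEND seq=0 -> in-order
Step 1: SEND seq=105 -> in-order
Step 3: SEND seq=371 -> out-of-order
Step 4: SEND seq=7000 -> in-order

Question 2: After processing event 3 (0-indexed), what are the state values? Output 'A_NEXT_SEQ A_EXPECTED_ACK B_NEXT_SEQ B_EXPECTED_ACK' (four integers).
After event 0: A_seq=105 A_ack=7000 B_seq=7000 B_ack=105
After event 1: A_seq=239 A_ack=7000 B_seq=7000 B_ack=239
After event 2: A_seq=371 A_ack=7000 B_seq=7000 B_ack=239
After event 3: A_seq=497 A_ack=7000 B_seq=7000 B_ack=239

497 7000 7000 239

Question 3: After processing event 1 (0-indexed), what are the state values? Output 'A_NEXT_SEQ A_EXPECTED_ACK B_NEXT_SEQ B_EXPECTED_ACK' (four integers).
After event 0: A_seq=105 A_ack=7000 B_seq=7000 B_ack=105
After event 1: A_seq=239 A_ack=7000 B_seq=7000 B_ack=239

239 7000 7000 239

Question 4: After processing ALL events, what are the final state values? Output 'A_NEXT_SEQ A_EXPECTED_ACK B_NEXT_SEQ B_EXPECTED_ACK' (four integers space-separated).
After event 0: A_seq=105 A_ack=7000 B_seq=7000 B_ack=105
After event 1: A_seq=239 A_ack=7000 B_seq=7000 B_ack=239
After event 2: A_seq=371 A_ack=7000 B_seq=7000 B_ack=239
After event 3: A_seq=497 A_ack=7000 B_seq=7000 B_ack=239
After event 4: A_seq=497 A_ack=7039 B_seq=7039 B_ack=239

Answer: 497 7039 7039 239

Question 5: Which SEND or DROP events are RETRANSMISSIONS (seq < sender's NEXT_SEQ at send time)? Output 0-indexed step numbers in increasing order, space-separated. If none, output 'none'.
Answer: none

Derivation:
Step 0: SEND seq=0 -> fresh
Step 1: SEND seq=105 -> fresh
Step 2: DROP seq=239 -> fresh
Step 3: SEND seq=371 -> fresh
Step 4: SEND seq=7000 -> fresh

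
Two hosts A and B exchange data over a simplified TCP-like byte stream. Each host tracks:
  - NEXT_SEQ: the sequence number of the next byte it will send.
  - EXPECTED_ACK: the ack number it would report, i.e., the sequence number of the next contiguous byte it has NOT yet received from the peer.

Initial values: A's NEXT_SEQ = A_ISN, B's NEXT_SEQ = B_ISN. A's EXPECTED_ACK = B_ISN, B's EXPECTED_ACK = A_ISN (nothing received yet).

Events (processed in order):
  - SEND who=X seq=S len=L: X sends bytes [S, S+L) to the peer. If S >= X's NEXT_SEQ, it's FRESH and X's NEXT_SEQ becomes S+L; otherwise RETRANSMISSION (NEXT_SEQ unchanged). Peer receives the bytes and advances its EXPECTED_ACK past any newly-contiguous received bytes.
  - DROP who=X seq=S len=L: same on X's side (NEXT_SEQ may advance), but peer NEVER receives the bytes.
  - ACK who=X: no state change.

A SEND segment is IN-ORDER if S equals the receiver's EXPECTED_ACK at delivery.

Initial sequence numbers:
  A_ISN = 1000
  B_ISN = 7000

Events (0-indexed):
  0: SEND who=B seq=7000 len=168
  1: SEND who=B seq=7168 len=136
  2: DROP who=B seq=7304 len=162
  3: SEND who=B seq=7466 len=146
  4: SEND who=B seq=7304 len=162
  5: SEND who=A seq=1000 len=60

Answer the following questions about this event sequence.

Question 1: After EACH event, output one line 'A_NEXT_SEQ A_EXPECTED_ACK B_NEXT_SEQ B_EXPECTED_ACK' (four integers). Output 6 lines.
1000 7168 7168 1000
1000 7304 7304 1000
1000 7304 7466 1000
1000 7304 7612 1000
1000 7612 7612 1000
1060 7612 7612 1060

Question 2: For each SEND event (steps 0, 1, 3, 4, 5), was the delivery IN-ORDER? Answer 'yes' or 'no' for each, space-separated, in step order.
Step 0: SEND seq=7000 -> in-order
Step 1: SEND seq=7168 -> in-order
Step 3: SEND seq=7466 -> out-of-order
Step 4: SEND seq=7304 -> in-order
Step 5: SEND seq=1000 -> in-order

Answer: yes yes no yes yes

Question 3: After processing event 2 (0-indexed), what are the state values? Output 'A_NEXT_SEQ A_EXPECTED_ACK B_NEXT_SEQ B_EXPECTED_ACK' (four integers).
After event 0: A_seq=1000 A_ack=7168 B_seq=7168 B_ack=1000
After event 1: A_seq=1000 A_ack=7304 B_seq=7304 B_ack=1000
After event 2: A_seq=1000 A_ack=7304 B_seq=7466 B_ack=1000

1000 7304 7466 1000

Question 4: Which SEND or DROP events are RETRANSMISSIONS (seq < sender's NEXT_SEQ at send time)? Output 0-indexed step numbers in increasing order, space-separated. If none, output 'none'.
Answer: 4

Derivation:
Step 0: SEND seq=7000 -> fresh
Step 1: SEND seq=7168 -> fresh
Step 2: DROP seq=7304 -> fresh
Step 3: SEND seq=7466 -> fresh
Step 4: SEND seq=7304 -> retransmit
Step 5: SEND seq=1000 -> fresh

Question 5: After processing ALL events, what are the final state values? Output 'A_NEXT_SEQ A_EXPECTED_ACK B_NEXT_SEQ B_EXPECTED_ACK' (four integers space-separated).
Answer: 1060 7612 7612 1060

Derivation:
After event 0: A_seq=1000 A_ack=7168 B_seq=7168 B_ack=1000
After event 1: A_seq=1000 A_ack=7304 B_seq=7304 B_ack=1000
After event 2: A_seq=1000 A_ack=7304 B_seq=7466 B_ack=1000
After event 3: A_seq=1000 A_ack=7304 B_seq=7612 B_ack=1000
After event 4: A_seq=1000 A_ack=7612 B_seq=7612 B_ack=1000
After event 5: A_seq=1060 A_ack=7612 B_seq=7612 B_ack=1060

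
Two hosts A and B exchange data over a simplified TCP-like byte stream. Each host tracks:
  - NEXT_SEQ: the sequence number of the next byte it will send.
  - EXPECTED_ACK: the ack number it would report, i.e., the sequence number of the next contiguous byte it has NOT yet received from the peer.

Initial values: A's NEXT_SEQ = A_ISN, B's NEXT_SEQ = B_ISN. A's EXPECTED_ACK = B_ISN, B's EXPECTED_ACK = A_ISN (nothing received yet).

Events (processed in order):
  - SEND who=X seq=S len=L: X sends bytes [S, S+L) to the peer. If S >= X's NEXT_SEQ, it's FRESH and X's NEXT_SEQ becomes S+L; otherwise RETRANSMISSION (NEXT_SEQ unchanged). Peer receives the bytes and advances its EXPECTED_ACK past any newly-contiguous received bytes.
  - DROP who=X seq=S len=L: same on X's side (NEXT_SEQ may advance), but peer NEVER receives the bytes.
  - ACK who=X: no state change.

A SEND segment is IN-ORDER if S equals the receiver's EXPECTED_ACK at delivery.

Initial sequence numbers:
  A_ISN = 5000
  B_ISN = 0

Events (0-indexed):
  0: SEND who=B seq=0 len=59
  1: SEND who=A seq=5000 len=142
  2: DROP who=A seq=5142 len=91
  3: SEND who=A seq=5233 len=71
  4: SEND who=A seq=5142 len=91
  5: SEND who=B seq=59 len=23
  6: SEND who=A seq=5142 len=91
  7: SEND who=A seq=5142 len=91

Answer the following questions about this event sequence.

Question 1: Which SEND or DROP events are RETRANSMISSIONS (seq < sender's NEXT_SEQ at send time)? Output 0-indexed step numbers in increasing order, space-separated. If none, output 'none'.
Answer: 4 6 7

Derivation:
Step 0: SEND seq=0 -> fresh
Step 1: SEND seq=5000 -> fresh
Step 2: DROP seq=5142 -> fresh
Step 3: SEND seq=5233 -> fresh
Step 4: SEND seq=5142 -> retransmit
Step 5: SEND seq=59 -> fresh
Step 6: SEND seq=5142 -> retransmit
Step 7: SEND seq=5142 -> retransmit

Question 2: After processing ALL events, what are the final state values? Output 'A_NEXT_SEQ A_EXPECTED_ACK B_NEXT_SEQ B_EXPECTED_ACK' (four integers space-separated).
Answer: 5304 82 82 5304

Derivation:
After event 0: A_seq=5000 A_ack=59 B_seq=59 B_ack=5000
After event 1: A_seq=5142 A_ack=59 B_seq=59 B_ack=5142
After event 2: A_seq=5233 A_ack=59 B_seq=59 B_ack=5142
After event 3: A_seq=5304 A_ack=59 B_seq=59 B_ack=5142
After event 4: A_seq=5304 A_ack=59 B_seq=59 B_ack=5304
After event 5: A_seq=5304 A_ack=82 B_seq=82 B_ack=5304
After event 6: A_seq=5304 A_ack=82 B_seq=82 B_ack=5304
After event 7: A_seq=5304 A_ack=82 B_seq=82 B_ack=5304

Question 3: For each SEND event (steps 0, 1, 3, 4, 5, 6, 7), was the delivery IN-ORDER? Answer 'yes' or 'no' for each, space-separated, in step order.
Step 0: SEND seq=0 -> in-order
Step 1: SEND seq=5000 -> in-order
Step 3: SEND seq=5233 -> out-of-order
Step 4: SEND seq=5142 -> in-order
Step 5: SEND seq=59 -> in-order
Step 6: SEND seq=5142 -> out-of-order
Step 7: SEND seq=5142 -> out-of-order

Answer: yes yes no yes yes no no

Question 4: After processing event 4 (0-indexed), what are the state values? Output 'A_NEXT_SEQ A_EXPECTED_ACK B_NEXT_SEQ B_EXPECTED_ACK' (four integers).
After event 0: A_seq=5000 A_ack=59 B_seq=59 B_ack=5000
After event 1: A_seq=5142 A_ack=59 B_seq=59 B_ack=5142
After event 2: A_seq=5233 A_ack=59 B_seq=59 B_ack=5142
After event 3: A_seq=5304 A_ack=59 B_seq=59 B_ack=5142
After event 4: A_seq=5304 A_ack=59 B_seq=59 B_ack=5304

5304 59 59 5304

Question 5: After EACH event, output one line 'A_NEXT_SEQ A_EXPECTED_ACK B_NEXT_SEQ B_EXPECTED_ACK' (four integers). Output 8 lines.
5000 59 59 5000
5142 59 59 5142
5233 59 59 5142
5304 59 59 5142
5304 59 59 5304
5304 82 82 5304
5304 82 82 5304
5304 82 82 5304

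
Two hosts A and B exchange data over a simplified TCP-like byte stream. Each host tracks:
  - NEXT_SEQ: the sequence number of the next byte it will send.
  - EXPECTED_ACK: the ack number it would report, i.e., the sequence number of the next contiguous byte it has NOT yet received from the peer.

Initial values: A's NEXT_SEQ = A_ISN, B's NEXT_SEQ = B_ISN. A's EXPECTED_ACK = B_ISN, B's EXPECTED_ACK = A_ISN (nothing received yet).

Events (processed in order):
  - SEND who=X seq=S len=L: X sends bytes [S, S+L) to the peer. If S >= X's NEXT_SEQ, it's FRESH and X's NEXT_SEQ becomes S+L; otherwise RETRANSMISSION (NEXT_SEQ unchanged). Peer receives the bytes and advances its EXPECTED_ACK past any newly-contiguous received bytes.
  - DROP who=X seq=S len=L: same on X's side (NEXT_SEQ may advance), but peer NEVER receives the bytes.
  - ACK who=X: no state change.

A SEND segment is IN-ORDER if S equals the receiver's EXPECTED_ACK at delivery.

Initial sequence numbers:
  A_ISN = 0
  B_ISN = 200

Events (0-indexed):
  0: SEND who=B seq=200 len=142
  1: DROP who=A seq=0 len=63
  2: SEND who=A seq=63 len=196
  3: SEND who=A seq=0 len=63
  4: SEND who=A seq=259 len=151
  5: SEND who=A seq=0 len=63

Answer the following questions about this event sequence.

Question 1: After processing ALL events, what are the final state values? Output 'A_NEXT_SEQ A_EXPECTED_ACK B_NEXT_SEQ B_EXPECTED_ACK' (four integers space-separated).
After event 0: A_seq=0 A_ack=342 B_seq=342 B_ack=0
After event 1: A_seq=63 A_ack=342 B_seq=342 B_ack=0
After event 2: A_seq=259 A_ack=342 B_seq=342 B_ack=0
After event 3: A_seq=259 A_ack=342 B_seq=342 B_ack=259
After event 4: A_seq=410 A_ack=342 B_seq=342 B_ack=410
After event 5: A_seq=410 A_ack=342 B_seq=342 B_ack=410

Answer: 410 342 342 410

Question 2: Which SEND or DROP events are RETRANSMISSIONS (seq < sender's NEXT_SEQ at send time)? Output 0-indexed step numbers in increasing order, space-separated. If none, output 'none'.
Step 0: SEND seq=200 -> fresh
Step 1: DROP seq=0 -> fresh
Step 2: SEND seq=63 -> fresh
Step 3: SEND seq=0 -> retransmit
Step 4: SEND seq=259 -> fresh
Step 5: SEND seq=0 -> retransmit

Answer: 3 5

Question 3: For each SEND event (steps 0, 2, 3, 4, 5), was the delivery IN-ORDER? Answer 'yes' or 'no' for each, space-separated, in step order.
Answer: yes no yes yes no

Derivation:
Step 0: SEND seq=200 -> in-order
Step 2: SEND seq=63 -> out-of-order
Step 3: SEND seq=0 -> in-order
Step 4: SEND seq=259 -> in-order
Step 5: SEND seq=0 -> out-of-order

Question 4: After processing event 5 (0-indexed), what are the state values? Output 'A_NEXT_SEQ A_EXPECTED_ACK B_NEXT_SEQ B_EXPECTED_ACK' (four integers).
After event 0: A_seq=0 A_ack=342 B_seq=342 B_ack=0
After event 1: A_seq=63 A_ack=342 B_seq=342 B_ack=0
After event 2: A_seq=259 A_ack=342 B_seq=342 B_ack=0
After event 3: A_seq=259 A_ack=342 B_seq=342 B_ack=259
After event 4: A_seq=410 A_ack=342 B_seq=342 B_ack=410
After event 5: A_seq=410 A_ack=342 B_seq=342 B_ack=410

410 342 342 410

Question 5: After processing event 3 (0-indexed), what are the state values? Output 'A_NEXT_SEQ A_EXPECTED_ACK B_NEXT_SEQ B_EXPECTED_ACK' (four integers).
After event 0: A_seq=0 A_ack=342 B_seq=342 B_ack=0
After event 1: A_seq=63 A_ack=342 B_seq=342 B_ack=0
After event 2: A_seq=259 A_ack=342 B_seq=342 B_ack=0
After event 3: A_seq=259 A_ack=342 B_seq=342 B_ack=259

259 342 342 259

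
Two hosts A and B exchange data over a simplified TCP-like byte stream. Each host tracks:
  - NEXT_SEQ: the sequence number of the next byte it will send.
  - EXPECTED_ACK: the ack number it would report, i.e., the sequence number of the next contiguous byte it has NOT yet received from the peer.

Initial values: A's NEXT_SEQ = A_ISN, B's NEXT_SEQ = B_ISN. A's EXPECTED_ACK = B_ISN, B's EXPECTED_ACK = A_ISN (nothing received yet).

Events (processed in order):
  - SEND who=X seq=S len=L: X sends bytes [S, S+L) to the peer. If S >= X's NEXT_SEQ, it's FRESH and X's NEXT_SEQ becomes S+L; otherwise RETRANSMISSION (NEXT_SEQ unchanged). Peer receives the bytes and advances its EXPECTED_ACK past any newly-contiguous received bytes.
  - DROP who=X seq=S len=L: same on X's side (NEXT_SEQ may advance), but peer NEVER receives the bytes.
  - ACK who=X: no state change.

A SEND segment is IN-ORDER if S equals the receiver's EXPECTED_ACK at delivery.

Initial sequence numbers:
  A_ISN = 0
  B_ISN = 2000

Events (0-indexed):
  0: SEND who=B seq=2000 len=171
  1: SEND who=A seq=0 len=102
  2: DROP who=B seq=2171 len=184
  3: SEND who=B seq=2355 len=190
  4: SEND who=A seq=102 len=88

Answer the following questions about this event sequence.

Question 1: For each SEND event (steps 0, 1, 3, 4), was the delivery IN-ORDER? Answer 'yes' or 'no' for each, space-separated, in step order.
Step 0: SEND seq=2000 -> in-order
Step 1: SEND seq=0 -> in-order
Step 3: SEND seq=2355 -> out-of-order
Step 4: SEND seq=102 -> in-order

Answer: yes yes no yes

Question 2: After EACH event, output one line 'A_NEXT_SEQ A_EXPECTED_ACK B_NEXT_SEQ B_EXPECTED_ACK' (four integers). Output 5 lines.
0 2171 2171 0
102 2171 2171 102
102 2171 2355 102
102 2171 2545 102
190 2171 2545 190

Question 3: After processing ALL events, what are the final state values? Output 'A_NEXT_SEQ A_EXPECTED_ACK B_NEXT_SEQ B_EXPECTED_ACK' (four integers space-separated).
Answer: 190 2171 2545 190

Derivation:
After event 0: A_seq=0 A_ack=2171 B_seq=2171 B_ack=0
After event 1: A_seq=102 A_ack=2171 B_seq=2171 B_ack=102
After event 2: A_seq=102 A_ack=2171 B_seq=2355 B_ack=102
After event 3: A_seq=102 A_ack=2171 B_seq=2545 B_ack=102
After event 4: A_seq=190 A_ack=2171 B_seq=2545 B_ack=190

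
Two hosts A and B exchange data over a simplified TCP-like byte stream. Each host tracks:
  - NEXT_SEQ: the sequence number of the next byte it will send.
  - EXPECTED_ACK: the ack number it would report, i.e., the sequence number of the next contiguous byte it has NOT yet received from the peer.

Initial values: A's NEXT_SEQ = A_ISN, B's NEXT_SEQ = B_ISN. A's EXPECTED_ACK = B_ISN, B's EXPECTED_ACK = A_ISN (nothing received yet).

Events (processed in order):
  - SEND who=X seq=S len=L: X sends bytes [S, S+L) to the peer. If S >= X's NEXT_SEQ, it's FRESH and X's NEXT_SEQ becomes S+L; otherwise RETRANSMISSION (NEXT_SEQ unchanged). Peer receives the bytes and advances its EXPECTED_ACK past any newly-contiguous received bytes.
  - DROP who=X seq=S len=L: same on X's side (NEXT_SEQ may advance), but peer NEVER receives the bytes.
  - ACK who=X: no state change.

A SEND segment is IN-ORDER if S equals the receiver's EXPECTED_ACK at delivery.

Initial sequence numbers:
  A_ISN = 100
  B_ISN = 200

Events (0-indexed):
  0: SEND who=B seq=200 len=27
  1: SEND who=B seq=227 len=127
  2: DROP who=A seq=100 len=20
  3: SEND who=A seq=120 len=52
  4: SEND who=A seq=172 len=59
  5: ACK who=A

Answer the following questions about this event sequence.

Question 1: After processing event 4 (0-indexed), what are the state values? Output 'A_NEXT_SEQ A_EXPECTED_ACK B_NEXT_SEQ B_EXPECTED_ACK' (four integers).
After event 0: A_seq=100 A_ack=227 B_seq=227 B_ack=100
After event 1: A_seq=100 A_ack=354 B_seq=354 B_ack=100
After event 2: A_seq=120 A_ack=354 B_seq=354 B_ack=100
After event 3: A_seq=172 A_ack=354 B_seq=354 B_ack=100
After event 4: A_seq=231 A_ack=354 B_seq=354 B_ack=100

231 354 354 100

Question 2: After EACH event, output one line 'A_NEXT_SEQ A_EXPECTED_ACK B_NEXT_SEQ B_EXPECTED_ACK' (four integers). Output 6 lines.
100 227 227 100
100 354 354 100
120 354 354 100
172 354 354 100
231 354 354 100
231 354 354 100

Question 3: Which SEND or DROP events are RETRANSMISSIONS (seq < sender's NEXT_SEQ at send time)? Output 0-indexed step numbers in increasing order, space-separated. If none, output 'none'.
Step 0: SEND seq=200 -> fresh
Step 1: SEND seq=227 -> fresh
Step 2: DROP seq=100 -> fresh
Step 3: SEND seq=120 -> fresh
Step 4: SEND seq=172 -> fresh

Answer: none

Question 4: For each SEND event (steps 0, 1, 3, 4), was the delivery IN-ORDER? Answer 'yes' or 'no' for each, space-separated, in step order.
Answer: yes yes no no

Derivation:
Step 0: SEND seq=200 -> in-order
Step 1: SEND seq=227 -> in-order
Step 3: SEND seq=120 -> out-of-order
Step 4: SEND seq=172 -> out-of-order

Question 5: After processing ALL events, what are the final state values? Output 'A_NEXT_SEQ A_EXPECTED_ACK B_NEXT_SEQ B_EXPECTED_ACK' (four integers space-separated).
After event 0: A_seq=100 A_ack=227 B_seq=227 B_ack=100
After event 1: A_seq=100 A_ack=354 B_seq=354 B_ack=100
After event 2: A_seq=120 A_ack=354 B_seq=354 B_ack=100
After event 3: A_seq=172 A_ack=354 B_seq=354 B_ack=100
After event 4: A_seq=231 A_ack=354 B_seq=354 B_ack=100
After event 5: A_seq=231 A_ack=354 B_seq=354 B_ack=100

Answer: 231 354 354 100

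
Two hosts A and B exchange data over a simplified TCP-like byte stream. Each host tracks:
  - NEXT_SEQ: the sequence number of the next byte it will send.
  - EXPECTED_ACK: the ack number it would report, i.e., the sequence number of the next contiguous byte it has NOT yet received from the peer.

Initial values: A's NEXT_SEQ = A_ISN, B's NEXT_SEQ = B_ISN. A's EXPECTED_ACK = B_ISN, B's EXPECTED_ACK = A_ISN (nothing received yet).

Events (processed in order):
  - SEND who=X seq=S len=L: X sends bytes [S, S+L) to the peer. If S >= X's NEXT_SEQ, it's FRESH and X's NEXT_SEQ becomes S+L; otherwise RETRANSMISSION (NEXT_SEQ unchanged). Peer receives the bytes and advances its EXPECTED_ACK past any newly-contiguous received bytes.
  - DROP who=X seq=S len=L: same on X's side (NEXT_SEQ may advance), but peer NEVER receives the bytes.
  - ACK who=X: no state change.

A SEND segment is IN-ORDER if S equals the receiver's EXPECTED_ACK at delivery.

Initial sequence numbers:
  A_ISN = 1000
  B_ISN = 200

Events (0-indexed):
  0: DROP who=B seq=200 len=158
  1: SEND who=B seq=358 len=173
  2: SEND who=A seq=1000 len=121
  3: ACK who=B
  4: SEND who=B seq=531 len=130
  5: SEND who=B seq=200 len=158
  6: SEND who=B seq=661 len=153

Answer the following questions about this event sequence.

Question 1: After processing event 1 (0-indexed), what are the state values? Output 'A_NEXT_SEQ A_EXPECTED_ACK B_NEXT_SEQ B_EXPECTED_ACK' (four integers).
After event 0: A_seq=1000 A_ack=200 B_seq=358 B_ack=1000
After event 1: A_seq=1000 A_ack=200 B_seq=531 B_ack=1000

1000 200 531 1000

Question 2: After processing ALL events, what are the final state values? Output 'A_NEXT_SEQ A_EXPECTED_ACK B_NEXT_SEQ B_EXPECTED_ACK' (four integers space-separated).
Answer: 1121 814 814 1121

Derivation:
After event 0: A_seq=1000 A_ack=200 B_seq=358 B_ack=1000
After event 1: A_seq=1000 A_ack=200 B_seq=531 B_ack=1000
After event 2: A_seq=1121 A_ack=200 B_seq=531 B_ack=1121
After event 3: A_seq=1121 A_ack=200 B_seq=531 B_ack=1121
After event 4: A_seq=1121 A_ack=200 B_seq=661 B_ack=1121
After event 5: A_seq=1121 A_ack=661 B_seq=661 B_ack=1121
After event 6: A_seq=1121 A_ack=814 B_seq=814 B_ack=1121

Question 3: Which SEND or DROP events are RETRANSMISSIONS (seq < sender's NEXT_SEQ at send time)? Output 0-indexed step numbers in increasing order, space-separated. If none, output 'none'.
Answer: 5

Derivation:
Step 0: DROP seq=200 -> fresh
Step 1: SEND seq=358 -> fresh
Step 2: SEND seq=1000 -> fresh
Step 4: SEND seq=531 -> fresh
Step 5: SEND seq=200 -> retransmit
Step 6: SEND seq=661 -> fresh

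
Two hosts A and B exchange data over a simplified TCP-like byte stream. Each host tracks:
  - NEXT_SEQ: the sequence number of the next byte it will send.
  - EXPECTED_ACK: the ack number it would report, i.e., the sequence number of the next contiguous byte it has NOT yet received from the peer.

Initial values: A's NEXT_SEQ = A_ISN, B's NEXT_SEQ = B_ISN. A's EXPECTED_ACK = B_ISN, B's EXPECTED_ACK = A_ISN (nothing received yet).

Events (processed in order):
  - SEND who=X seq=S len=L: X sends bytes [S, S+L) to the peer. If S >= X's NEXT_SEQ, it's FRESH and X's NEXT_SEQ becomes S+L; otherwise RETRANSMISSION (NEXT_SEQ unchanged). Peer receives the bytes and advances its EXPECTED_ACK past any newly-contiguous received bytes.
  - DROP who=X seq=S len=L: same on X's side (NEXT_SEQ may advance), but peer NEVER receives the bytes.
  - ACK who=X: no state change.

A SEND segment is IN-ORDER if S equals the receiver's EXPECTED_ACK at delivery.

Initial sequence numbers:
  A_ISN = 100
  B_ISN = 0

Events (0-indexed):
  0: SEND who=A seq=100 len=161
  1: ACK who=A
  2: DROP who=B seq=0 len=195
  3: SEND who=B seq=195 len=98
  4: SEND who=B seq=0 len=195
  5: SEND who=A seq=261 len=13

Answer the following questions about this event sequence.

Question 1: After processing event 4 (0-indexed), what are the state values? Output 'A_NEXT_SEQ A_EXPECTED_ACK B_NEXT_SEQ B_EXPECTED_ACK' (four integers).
After event 0: A_seq=261 A_ack=0 B_seq=0 B_ack=261
After event 1: A_seq=261 A_ack=0 B_seq=0 B_ack=261
After event 2: A_seq=261 A_ack=0 B_seq=195 B_ack=261
After event 3: A_seq=261 A_ack=0 B_seq=293 B_ack=261
After event 4: A_seq=261 A_ack=293 B_seq=293 B_ack=261

261 293 293 261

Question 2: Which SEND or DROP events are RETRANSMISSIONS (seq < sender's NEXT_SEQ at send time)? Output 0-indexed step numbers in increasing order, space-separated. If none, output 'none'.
Step 0: SEND seq=100 -> fresh
Step 2: DROP seq=0 -> fresh
Step 3: SEND seq=195 -> fresh
Step 4: SEND seq=0 -> retransmit
Step 5: SEND seq=261 -> fresh

Answer: 4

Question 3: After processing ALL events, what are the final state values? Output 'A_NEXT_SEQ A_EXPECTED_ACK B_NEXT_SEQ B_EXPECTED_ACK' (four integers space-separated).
Answer: 274 293 293 274

Derivation:
After event 0: A_seq=261 A_ack=0 B_seq=0 B_ack=261
After event 1: A_seq=261 A_ack=0 B_seq=0 B_ack=261
After event 2: A_seq=261 A_ack=0 B_seq=195 B_ack=261
After event 3: A_seq=261 A_ack=0 B_seq=293 B_ack=261
After event 4: A_seq=261 A_ack=293 B_seq=293 B_ack=261
After event 5: A_seq=274 A_ack=293 B_seq=293 B_ack=274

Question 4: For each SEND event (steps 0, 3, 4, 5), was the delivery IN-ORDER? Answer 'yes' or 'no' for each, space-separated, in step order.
Answer: yes no yes yes

Derivation:
Step 0: SEND seq=100 -> in-order
Step 3: SEND seq=195 -> out-of-order
Step 4: SEND seq=0 -> in-order
Step 5: SEND seq=261 -> in-order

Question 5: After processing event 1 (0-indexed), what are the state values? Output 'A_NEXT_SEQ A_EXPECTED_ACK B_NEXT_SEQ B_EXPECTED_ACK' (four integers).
After event 0: A_seq=261 A_ack=0 B_seq=0 B_ack=261
After event 1: A_seq=261 A_ack=0 B_seq=0 B_ack=261

261 0 0 261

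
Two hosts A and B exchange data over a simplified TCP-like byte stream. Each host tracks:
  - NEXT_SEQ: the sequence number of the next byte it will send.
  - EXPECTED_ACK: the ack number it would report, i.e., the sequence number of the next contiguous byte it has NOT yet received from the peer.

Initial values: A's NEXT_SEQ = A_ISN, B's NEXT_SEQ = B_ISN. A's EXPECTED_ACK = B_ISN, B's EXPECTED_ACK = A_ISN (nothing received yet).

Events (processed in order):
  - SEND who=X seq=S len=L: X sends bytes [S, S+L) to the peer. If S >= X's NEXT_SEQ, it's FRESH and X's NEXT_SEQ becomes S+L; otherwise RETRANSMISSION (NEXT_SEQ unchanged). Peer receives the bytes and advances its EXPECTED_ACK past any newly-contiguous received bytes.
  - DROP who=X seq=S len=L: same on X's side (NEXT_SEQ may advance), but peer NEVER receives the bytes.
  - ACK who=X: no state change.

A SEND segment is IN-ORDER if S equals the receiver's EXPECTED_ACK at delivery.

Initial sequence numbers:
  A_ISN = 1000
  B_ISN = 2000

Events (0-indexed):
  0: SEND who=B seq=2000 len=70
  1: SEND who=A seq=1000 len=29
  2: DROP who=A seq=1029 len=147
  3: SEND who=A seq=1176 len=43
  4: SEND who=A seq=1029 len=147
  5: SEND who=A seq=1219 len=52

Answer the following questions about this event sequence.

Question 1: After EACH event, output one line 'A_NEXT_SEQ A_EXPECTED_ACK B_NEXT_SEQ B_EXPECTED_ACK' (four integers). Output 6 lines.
1000 2070 2070 1000
1029 2070 2070 1029
1176 2070 2070 1029
1219 2070 2070 1029
1219 2070 2070 1219
1271 2070 2070 1271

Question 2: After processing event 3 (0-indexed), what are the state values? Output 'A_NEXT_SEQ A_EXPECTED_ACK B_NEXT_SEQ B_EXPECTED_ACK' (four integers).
After event 0: A_seq=1000 A_ack=2070 B_seq=2070 B_ack=1000
After event 1: A_seq=1029 A_ack=2070 B_seq=2070 B_ack=1029
After event 2: A_seq=1176 A_ack=2070 B_seq=2070 B_ack=1029
After event 3: A_seq=1219 A_ack=2070 B_seq=2070 B_ack=1029

1219 2070 2070 1029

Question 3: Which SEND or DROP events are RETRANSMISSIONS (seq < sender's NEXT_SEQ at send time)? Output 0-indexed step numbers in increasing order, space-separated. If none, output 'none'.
Step 0: SEND seq=2000 -> fresh
Step 1: SEND seq=1000 -> fresh
Step 2: DROP seq=1029 -> fresh
Step 3: SEND seq=1176 -> fresh
Step 4: SEND seq=1029 -> retransmit
Step 5: SEND seq=1219 -> fresh

Answer: 4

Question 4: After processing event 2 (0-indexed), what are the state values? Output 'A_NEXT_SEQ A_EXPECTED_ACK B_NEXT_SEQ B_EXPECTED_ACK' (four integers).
After event 0: A_seq=1000 A_ack=2070 B_seq=2070 B_ack=1000
After event 1: A_seq=1029 A_ack=2070 B_seq=2070 B_ack=1029
After event 2: A_seq=1176 A_ack=2070 B_seq=2070 B_ack=1029

1176 2070 2070 1029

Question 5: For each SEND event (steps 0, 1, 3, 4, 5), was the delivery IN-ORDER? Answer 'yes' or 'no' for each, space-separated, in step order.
Step 0: SEND seq=2000 -> in-order
Step 1: SEND seq=1000 -> in-order
Step 3: SEND seq=1176 -> out-of-order
Step 4: SEND seq=1029 -> in-order
Step 5: SEND seq=1219 -> in-order

Answer: yes yes no yes yes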